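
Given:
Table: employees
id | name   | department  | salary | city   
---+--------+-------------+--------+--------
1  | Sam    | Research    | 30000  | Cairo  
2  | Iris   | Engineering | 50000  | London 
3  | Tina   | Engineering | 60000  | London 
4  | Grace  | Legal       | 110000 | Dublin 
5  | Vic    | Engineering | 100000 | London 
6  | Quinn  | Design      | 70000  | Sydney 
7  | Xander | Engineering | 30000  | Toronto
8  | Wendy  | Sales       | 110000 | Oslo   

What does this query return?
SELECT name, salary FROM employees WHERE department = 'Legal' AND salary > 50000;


Filtering: department = 'Legal' AND salary > 50000
Matching: 1 rows

1 rows:
Grace, 110000


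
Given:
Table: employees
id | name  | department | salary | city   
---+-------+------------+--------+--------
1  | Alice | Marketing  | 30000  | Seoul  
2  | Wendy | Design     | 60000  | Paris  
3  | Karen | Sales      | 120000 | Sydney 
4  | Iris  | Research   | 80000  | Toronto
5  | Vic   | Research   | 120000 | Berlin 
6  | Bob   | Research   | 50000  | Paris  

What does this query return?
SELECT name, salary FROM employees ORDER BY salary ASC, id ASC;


Sorting by salary ASC, then id ASC for ties

6 rows:
Alice, 30000
Bob, 50000
Wendy, 60000
Iris, 80000
Karen, 120000
Vic, 120000


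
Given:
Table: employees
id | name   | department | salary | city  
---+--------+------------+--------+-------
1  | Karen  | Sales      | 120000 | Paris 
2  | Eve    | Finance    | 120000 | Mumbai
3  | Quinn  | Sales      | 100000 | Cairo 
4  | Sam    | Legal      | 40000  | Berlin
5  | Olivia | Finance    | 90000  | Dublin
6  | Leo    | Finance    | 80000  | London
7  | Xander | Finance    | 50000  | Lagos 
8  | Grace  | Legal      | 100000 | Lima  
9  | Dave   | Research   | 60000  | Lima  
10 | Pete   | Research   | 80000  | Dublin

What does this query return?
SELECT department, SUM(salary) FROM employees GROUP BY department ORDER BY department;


Summing salary within each department:
  Finance: 120000 + 90000 + 80000 + 50000 = 340000
  Legal: 40000 + 100000 = 140000
  Research: 60000 + 80000 = 140000
  Sales: 120000 + 100000 = 220000


4 groups:
Finance, 340000
Legal, 140000
Research, 140000
Sales, 220000


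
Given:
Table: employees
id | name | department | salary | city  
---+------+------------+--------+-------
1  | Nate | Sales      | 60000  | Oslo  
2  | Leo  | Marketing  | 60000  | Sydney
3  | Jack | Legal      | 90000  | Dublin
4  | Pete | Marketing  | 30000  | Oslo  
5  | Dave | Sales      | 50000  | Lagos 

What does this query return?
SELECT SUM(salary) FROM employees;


SUM(salary) = 60000 + 60000 + 90000 + 30000 + 50000 = 290000

290000


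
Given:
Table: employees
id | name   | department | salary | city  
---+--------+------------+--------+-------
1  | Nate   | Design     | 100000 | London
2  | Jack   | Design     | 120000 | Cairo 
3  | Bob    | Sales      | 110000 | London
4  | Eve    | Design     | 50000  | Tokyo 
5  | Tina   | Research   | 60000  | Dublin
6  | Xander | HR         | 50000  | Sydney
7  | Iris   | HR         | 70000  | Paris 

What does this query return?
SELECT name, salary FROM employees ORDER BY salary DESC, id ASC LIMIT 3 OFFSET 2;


Sort by salary DESC (id ASC tiebreak), then skip 2 and take 3
Rows 3 through 5

3 rows:
Nate, 100000
Iris, 70000
Tina, 60000


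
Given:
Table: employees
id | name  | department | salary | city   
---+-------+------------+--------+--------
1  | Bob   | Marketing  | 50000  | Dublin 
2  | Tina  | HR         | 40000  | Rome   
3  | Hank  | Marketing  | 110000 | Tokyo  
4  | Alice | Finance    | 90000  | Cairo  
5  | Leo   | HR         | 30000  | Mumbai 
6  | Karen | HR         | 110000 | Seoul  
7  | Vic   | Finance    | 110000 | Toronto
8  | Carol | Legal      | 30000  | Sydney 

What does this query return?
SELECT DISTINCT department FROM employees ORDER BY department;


All 'department' values (row order): Marketing, HR, Marketing, Finance, HR, HR, Finance, Legal
Removing duplicates leaves 4 unique value(s).

4 values:
Finance
HR
Legal
Marketing


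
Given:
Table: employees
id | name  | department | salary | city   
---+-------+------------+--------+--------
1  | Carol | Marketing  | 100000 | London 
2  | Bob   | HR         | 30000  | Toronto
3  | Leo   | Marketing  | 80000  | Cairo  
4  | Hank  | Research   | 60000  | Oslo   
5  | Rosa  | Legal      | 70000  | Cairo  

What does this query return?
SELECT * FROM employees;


SELECT * returns all 5 rows with all columns

5 rows:
1, Carol, Marketing, 100000, London
2, Bob, HR, 30000, Toronto
3, Leo, Marketing, 80000, Cairo
4, Hank, Research, 60000, Oslo
5, Rosa, Legal, 70000, Cairo


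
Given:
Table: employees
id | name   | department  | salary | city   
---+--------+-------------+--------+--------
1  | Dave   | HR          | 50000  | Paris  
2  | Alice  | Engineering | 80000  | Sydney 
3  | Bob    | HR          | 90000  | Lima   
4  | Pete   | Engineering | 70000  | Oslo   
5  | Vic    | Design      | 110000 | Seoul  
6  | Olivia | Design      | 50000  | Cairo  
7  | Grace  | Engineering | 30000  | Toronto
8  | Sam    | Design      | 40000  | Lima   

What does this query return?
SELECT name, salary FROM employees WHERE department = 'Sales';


Filtering: department = 'Sales'
Matching rows: 0

Empty result set (0 rows)


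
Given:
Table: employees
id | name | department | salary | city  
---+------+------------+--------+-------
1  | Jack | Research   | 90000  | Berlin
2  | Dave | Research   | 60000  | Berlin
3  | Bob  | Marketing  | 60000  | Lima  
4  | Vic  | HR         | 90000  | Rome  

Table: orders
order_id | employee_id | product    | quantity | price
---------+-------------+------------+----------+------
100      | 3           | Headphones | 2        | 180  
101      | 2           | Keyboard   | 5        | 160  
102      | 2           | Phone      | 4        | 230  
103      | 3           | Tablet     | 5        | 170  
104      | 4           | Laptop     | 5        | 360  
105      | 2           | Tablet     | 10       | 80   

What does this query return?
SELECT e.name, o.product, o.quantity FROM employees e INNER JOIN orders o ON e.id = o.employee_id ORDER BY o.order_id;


Joining employees.id = orders.employee_id:
  employee Bob (id=3) -> order Headphones
  employee Dave (id=2) -> order Keyboard
  employee Dave (id=2) -> order Phone
  employee Bob (id=3) -> order Tablet
  employee Vic (id=4) -> order Laptop
  employee Dave (id=2) -> order Tablet


6 rows:
Bob, Headphones, 2
Dave, Keyboard, 5
Dave, Phone, 4
Bob, Tablet, 5
Vic, Laptop, 5
Dave, Tablet, 10


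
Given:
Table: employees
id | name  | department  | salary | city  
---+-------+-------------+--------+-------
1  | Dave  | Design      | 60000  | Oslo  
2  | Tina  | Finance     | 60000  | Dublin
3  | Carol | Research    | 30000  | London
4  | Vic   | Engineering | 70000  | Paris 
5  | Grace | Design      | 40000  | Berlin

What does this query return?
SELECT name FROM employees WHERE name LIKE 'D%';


LIKE 'D%' matches names starting with 'D'
Matching: 1

1 rows:
Dave


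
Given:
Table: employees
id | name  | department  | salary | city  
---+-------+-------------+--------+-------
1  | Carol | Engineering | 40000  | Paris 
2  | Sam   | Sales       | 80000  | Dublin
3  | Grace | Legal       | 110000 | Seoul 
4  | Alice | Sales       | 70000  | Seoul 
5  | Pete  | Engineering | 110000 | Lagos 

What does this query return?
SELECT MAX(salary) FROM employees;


Salaries: 40000, 80000, 110000, 70000, 110000
MAX = 110000

110000


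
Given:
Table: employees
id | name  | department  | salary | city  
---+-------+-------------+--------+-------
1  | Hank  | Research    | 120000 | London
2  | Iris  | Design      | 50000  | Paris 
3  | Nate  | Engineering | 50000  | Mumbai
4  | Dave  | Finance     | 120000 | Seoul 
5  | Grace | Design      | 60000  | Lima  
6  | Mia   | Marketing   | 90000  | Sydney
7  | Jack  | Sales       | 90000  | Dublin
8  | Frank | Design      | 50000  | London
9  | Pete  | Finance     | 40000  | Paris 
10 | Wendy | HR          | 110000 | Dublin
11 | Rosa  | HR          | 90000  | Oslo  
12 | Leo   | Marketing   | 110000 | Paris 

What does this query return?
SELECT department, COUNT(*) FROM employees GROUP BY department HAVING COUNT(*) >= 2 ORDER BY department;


Groups with count >= 2:
  Design: 3 -> PASS
  Finance: 2 -> PASS
  HR: 2 -> PASS
  Marketing: 2 -> PASS
  Engineering: 1 -> filtered out
  Research: 1 -> filtered out
  Sales: 1 -> filtered out


4 groups:
Design, 3
Finance, 2
HR, 2
Marketing, 2


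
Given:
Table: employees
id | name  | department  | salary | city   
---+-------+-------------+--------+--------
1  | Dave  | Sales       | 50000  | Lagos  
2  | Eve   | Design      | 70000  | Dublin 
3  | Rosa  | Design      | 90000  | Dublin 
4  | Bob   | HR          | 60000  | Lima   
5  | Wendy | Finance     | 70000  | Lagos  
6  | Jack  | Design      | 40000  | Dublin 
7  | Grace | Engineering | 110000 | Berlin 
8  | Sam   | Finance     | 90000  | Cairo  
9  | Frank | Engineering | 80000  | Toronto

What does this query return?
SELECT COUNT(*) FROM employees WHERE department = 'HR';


Counting rows where department = 'HR'
  Bob -> MATCH


1


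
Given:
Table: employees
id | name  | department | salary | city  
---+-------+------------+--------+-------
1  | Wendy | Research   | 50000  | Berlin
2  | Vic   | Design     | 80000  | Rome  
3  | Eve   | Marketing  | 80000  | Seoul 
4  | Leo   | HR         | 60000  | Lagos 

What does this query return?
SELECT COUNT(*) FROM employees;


COUNT(*) counts all rows

4


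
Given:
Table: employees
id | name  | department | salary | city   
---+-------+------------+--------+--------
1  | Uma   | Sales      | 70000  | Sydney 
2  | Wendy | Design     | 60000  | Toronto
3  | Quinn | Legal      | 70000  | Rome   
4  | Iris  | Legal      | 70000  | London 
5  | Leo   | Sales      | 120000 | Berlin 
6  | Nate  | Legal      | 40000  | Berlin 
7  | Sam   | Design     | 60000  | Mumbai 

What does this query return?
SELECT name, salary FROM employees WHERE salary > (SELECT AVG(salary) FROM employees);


Subquery: AVG(salary) = 70000.0
Filtering: salary > 70000.0
  Leo (120000) -> MATCH


1 rows:
Leo, 120000


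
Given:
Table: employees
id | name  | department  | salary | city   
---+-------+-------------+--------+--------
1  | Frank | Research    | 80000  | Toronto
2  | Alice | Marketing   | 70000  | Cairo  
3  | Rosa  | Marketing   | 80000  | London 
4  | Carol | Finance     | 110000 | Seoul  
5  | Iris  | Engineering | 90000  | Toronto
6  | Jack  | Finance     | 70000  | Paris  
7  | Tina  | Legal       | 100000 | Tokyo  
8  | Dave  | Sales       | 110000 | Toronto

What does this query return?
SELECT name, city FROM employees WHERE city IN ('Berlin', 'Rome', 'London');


Filtering: city IN ('Berlin', 'Rome', 'London')
Matching: 1 rows

1 rows:
Rosa, London


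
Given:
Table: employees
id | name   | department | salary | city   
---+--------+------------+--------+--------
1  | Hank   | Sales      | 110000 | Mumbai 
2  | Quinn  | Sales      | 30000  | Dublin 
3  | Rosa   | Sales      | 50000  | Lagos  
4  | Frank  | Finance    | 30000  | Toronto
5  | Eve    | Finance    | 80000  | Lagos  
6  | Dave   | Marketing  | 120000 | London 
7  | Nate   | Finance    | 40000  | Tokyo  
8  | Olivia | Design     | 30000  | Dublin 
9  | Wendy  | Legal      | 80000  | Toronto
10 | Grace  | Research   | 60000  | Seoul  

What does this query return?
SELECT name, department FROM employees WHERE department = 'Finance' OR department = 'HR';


Filtering: department = 'Finance' OR 'HR'
Matching: 3 rows

3 rows:
Frank, Finance
Eve, Finance
Nate, Finance


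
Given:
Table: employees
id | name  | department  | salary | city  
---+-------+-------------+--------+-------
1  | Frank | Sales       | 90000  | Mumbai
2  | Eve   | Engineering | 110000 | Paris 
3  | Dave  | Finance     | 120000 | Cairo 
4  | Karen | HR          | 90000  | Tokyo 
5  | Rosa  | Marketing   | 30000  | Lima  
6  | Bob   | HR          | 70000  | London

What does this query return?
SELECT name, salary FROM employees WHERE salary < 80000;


Filtering: salary < 80000
Matching: 2 rows

2 rows:
Rosa, 30000
Bob, 70000


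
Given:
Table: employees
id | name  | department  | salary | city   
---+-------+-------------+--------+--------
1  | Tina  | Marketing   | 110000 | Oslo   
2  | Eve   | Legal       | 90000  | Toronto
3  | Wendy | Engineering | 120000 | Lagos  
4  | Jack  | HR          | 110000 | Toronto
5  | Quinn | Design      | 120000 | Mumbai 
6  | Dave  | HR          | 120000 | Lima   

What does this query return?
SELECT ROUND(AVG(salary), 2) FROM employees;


SUM(salary) = 670000
COUNT = 6
ROUND(AVG, 2) = ROUND(670000 / 6, 2) = 111666.67

111666.67


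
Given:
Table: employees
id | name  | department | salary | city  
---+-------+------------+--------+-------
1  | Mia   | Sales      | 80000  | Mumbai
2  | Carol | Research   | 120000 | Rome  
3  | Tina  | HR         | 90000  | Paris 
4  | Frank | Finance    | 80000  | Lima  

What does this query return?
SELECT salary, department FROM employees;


Projecting columns: salary, department

4 rows:
80000, Sales
120000, Research
90000, HR
80000, Finance


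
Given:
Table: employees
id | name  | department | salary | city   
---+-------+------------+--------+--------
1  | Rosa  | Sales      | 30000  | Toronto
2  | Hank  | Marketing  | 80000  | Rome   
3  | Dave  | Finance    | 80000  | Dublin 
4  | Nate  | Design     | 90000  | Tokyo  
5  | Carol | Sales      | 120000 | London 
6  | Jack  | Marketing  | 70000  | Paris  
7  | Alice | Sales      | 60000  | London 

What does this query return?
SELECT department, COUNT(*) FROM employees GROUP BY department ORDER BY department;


Assigning each row to its department group:
  Rosa -> Sales
  Hank -> Marketing
  Dave -> Finance
  Nate -> Design
  Carol -> Sales
  Jack -> Marketing
  Alice -> Sales


4 groups:
Design, 1
Finance, 1
Marketing, 2
Sales, 3


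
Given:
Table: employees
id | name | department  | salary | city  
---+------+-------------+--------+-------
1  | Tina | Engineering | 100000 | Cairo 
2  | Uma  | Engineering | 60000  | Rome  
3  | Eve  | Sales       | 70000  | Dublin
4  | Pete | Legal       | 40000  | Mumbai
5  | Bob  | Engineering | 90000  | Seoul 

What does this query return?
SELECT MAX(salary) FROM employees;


Salaries: 100000, 60000, 70000, 40000, 90000
MAX = 100000

100000


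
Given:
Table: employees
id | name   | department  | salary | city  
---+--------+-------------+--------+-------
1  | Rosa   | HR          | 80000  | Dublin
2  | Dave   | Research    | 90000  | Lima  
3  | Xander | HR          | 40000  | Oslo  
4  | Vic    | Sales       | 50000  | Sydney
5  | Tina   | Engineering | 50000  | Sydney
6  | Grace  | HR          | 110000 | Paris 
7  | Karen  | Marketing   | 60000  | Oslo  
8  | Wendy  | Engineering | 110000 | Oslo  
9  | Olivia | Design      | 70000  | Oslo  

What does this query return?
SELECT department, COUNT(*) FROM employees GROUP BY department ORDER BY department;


Assigning each row to its department group:
  Rosa -> HR
  Dave -> Research
  Xander -> HR
  Vic -> Sales
  Tina -> Engineering
  Grace -> HR
  Karen -> Marketing
  Wendy -> Engineering
  Olivia -> Design


6 groups:
Design, 1
Engineering, 2
HR, 3
Marketing, 1
Research, 1
Sales, 1


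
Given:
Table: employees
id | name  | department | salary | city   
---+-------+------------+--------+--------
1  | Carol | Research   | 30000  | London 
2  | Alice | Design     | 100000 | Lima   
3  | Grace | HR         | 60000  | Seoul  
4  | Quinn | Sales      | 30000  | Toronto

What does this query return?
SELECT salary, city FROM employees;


Projecting columns: salary, city

4 rows:
30000, London
100000, Lima
60000, Seoul
30000, Toronto


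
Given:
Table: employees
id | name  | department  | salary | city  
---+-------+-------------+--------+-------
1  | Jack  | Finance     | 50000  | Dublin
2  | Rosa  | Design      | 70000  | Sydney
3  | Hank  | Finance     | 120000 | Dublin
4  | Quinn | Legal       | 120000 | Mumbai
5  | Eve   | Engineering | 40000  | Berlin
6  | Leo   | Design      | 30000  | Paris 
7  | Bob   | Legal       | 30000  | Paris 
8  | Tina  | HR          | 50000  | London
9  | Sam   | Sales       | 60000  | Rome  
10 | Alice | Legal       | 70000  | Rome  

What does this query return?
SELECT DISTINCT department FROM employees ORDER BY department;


All 'department' values (row order): Finance, Design, Finance, Legal, Engineering, Design, Legal, HR, Sales, Legal
Removing duplicates leaves 6 unique value(s).

6 values:
Design
Engineering
Finance
HR
Legal
Sales


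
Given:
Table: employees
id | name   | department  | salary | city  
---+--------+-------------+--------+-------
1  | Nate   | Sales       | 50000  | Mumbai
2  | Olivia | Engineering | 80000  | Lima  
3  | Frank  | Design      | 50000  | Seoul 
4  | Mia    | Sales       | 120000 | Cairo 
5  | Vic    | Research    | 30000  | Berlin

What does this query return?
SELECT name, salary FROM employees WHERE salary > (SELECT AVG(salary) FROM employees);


Subquery: AVG(salary) = 66000.0
Filtering: salary > 66000.0
  Olivia (80000) -> MATCH
  Mia (120000) -> MATCH


2 rows:
Olivia, 80000
Mia, 120000


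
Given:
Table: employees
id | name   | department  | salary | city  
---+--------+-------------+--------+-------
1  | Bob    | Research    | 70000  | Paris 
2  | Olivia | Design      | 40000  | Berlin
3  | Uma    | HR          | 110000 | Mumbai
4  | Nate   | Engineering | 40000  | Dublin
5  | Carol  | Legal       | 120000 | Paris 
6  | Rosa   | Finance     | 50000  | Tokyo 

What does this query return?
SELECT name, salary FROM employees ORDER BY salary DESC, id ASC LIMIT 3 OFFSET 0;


Sort by salary DESC (id ASC tiebreak), then skip 0 and take 3
Rows 1 through 3

3 rows:
Carol, 120000
Uma, 110000
Bob, 70000


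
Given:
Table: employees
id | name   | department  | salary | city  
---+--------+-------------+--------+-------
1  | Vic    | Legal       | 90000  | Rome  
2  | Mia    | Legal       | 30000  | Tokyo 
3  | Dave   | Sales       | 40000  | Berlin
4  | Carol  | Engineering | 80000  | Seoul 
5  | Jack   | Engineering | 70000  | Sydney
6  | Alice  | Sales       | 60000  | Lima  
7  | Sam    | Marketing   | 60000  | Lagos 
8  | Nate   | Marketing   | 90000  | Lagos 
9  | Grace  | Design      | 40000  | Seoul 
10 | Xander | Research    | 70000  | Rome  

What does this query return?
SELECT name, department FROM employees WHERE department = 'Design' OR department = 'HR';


Filtering: department = 'Design' OR 'HR'
Matching: 1 rows

1 rows:
Grace, Design


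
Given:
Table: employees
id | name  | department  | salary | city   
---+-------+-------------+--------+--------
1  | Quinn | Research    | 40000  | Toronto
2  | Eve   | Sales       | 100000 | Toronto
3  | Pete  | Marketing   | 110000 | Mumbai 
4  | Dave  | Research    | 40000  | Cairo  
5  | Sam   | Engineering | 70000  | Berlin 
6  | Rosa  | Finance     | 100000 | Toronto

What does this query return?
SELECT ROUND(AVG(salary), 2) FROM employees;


SUM(salary) = 460000
COUNT = 6
ROUND(AVG, 2) = ROUND(460000 / 6, 2) = 76666.67

76666.67


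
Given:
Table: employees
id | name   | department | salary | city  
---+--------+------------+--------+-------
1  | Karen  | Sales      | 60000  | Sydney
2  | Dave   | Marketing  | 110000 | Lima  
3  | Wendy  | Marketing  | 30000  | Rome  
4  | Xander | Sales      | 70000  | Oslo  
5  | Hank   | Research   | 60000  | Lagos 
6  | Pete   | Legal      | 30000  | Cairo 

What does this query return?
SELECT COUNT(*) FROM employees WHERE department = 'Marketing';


Counting rows where department = 'Marketing'
  Dave -> MATCH
  Wendy -> MATCH


2


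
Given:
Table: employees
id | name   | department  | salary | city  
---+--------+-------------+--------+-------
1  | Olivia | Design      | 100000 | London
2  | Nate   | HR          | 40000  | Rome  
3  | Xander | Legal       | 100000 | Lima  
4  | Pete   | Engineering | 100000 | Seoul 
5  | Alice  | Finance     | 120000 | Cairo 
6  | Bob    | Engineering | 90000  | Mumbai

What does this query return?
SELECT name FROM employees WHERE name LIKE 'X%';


LIKE 'X%' matches names starting with 'X'
Matching: 1

1 rows:
Xander


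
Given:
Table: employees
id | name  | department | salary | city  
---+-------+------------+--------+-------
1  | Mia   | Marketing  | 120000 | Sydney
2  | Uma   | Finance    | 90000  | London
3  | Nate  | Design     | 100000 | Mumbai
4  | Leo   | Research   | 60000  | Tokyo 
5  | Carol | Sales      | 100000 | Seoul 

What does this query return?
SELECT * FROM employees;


SELECT * returns all 5 rows with all columns

5 rows:
1, Mia, Marketing, 120000, Sydney
2, Uma, Finance, 90000, London
3, Nate, Design, 100000, Mumbai
4, Leo, Research, 60000, Tokyo
5, Carol, Sales, 100000, Seoul


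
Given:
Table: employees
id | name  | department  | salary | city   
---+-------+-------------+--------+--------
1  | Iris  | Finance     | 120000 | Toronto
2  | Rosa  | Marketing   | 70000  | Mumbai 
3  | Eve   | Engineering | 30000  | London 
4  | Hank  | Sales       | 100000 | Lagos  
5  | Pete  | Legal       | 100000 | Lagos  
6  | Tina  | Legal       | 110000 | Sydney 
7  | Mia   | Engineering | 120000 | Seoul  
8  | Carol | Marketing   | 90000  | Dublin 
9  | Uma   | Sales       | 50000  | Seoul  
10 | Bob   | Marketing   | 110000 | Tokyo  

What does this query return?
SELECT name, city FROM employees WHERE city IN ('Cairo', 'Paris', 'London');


Filtering: city IN ('Cairo', 'Paris', 'London')
Matching: 1 rows

1 rows:
Eve, London


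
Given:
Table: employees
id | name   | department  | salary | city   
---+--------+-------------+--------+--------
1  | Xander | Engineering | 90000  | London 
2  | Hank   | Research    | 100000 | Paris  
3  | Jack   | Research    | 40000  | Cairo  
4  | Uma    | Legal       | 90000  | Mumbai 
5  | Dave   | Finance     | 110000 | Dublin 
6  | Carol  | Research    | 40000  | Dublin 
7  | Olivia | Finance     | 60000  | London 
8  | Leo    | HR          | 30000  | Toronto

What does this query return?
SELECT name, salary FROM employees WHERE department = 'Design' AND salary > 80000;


Filtering: department = 'Design' AND salary > 80000
Matching: 0 rows

Empty result set (0 rows)


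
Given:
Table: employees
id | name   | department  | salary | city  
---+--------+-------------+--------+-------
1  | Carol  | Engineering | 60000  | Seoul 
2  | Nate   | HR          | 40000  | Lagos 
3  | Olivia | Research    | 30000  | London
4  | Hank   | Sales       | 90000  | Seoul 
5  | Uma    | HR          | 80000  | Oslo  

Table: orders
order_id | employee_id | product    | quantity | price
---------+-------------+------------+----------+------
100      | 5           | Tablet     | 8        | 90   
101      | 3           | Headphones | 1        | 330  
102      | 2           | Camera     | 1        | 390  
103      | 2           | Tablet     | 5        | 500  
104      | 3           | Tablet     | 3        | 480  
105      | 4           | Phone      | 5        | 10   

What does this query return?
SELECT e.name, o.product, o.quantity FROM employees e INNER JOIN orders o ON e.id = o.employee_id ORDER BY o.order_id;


Joining employees.id = orders.employee_id:
  employee Uma (id=5) -> order Tablet
  employee Olivia (id=3) -> order Headphones
  employee Nate (id=2) -> order Camera
  employee Nate (id=2) -> order Tablet
  employee Olivia (id=3) -> order Tablet
  employee Hank (id=4) -> order Phone


6 rows:
Uma, Tablet, 8
Olivia, Headphones, 1
Nate, Camera, 1
Nate, Tablet, 5
Olivia, Tablet, 3
Hank, Phone, 5


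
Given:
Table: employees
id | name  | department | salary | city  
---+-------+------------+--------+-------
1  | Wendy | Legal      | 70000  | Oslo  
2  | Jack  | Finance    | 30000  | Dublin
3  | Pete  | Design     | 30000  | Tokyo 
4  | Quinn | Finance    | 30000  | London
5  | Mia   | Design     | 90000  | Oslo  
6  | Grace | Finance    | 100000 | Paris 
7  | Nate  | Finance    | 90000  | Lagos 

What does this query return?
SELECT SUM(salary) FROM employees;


SUM(salary) = 70000 + 30000 + 30000 + 30000 + 90000 + 100000 + 90000 = 440000

440000


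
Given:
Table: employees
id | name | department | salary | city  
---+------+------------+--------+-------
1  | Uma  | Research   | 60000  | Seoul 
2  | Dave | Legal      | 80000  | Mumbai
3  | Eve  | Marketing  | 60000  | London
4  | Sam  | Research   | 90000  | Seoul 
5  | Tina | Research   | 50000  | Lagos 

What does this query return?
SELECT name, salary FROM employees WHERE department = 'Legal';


Filtering: department = 'Legal'
Matching rows: 1

1 rows:
Dave, 80000


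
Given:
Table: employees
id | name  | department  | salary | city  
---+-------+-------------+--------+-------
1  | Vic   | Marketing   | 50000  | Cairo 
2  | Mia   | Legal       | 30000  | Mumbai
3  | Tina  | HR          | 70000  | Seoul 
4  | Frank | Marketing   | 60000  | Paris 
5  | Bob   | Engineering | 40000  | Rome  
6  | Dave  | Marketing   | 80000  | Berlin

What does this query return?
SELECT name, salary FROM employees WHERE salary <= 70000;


Filtering: salary <= 70000
Matching: 5 rows

5 rows:
Vic, 50000
Mia, 30000
Tina, 70000
Frank, 60000
Bob, 40000


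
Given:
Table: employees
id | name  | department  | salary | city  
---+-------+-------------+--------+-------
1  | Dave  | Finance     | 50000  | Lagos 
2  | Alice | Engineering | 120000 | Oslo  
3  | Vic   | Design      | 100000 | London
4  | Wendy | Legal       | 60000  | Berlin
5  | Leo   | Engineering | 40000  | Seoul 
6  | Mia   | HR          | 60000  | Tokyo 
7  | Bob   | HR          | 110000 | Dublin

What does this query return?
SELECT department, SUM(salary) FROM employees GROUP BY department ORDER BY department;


Summing salary within each department:
  Design: 100000 = 100000
  Engineering: 120000 + 40000 = 160000
  Finance: 50000 = 50000
  HR: 60000 + 110000 = 170000
  Legal: 60000 = 60000


5 groups:
Design, 100000
Engineering, 160000
Finance, 50000
HR, 170000
Legal, 60000


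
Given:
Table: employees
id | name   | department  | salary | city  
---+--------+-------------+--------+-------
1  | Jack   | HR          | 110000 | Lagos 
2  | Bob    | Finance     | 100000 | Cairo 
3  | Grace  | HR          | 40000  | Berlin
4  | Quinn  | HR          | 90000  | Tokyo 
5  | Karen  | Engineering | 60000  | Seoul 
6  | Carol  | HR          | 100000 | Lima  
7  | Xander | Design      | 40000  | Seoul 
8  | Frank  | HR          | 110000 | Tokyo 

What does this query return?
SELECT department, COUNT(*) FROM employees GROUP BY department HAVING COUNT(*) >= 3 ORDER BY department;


Groups with count >= 3:
  HR: 5 -> PASS
  Design: 1 -> filtered out
  Engineering: 1 -> filtered out
  Finance: 1 -> filtered out


1 groups:
HR, 5


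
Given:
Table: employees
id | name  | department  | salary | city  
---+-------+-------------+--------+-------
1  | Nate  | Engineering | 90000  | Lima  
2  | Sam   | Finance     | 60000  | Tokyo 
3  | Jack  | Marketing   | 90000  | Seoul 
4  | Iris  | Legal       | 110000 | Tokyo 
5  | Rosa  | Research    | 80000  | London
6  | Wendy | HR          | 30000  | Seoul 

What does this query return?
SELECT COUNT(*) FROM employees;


COUNT(*) counts all rows

6


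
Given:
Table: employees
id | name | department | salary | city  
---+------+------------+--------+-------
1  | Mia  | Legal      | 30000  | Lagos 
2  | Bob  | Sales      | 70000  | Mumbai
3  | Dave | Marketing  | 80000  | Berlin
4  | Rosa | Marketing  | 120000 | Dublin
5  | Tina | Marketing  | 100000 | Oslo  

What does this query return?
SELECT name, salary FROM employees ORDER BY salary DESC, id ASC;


Sorting by salary DESC, then id ASC for ties

5 rows:
Rosa, 120000
Tina, 100000
Dave, 80000
Bob, 70000
Mia, 30000


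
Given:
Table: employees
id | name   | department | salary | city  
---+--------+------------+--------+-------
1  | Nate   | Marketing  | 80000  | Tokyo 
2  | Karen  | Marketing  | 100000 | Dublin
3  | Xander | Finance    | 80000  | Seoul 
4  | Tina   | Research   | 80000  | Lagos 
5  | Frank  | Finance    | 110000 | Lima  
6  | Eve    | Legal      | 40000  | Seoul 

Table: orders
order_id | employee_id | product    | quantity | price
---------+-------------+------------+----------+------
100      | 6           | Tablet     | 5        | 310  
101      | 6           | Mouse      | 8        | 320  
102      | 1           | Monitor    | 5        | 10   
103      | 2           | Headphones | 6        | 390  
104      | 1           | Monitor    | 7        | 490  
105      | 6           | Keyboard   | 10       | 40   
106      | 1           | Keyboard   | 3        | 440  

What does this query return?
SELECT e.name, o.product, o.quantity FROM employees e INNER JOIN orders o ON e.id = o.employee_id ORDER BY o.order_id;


Joining employees.id = orders.employee_id:
  employee Eve (id=6) -> order Tablet
  employee Eve (id=6) -> order Mouse
  employee Nate (id=1) -> order Monitor
  employee Karen (id=2) -> order Headphones
  employee Nate (id=1) -> order Monitor
  employee Eve (id=6) -> order Keyboard
  employee Nate (id=1) -> order Keyboard


7 rows:
Eve, Tablet, 5
Eve, Mouse, 8
Nate, Monitor, 5
Karen, Headphones, 6
Nate, Monitor, 7
Eve, Keyboard, 10
Nate, Keyboard, 3


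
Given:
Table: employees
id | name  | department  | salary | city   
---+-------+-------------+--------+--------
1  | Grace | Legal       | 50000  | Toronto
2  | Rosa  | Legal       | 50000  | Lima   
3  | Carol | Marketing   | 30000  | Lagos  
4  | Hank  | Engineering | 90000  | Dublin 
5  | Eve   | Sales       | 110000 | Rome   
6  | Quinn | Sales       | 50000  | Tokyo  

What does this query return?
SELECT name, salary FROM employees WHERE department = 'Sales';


Filtering: department = 'Sales'
Matching rows: 2

2 rows:
Eve, 110000
Quinn, 50000


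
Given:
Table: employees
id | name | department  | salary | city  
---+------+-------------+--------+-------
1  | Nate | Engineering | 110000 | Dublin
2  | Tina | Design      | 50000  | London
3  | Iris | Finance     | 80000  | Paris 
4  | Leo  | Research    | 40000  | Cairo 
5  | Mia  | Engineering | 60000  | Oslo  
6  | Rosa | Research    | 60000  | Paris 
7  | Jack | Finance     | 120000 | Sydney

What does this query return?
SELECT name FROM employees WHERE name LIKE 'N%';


LIKE 'N%' matches names starting with 'N'
Matching: 1

1 rows:
Nate


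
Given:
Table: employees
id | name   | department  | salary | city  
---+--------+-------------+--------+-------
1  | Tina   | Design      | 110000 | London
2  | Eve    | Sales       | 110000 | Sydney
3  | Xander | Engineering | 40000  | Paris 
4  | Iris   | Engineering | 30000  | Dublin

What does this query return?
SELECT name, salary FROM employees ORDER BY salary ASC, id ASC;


Sorting by salary ASC, then id ASC for ties

4 rows:
Iris, 30000
Xander, 40000
Tina, 110000
Eve, 110000


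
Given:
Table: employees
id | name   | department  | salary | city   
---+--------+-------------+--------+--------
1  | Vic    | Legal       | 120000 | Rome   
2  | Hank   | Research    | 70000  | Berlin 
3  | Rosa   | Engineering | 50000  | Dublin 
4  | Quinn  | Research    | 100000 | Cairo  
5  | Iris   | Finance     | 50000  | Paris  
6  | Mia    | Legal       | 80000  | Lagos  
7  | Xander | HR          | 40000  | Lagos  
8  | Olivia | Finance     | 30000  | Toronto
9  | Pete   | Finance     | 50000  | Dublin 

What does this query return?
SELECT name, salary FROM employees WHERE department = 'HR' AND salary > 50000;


Filtering: department = 'HR' AND salary > 50000
Matching: 0 rows

Empty result set (0 rows)


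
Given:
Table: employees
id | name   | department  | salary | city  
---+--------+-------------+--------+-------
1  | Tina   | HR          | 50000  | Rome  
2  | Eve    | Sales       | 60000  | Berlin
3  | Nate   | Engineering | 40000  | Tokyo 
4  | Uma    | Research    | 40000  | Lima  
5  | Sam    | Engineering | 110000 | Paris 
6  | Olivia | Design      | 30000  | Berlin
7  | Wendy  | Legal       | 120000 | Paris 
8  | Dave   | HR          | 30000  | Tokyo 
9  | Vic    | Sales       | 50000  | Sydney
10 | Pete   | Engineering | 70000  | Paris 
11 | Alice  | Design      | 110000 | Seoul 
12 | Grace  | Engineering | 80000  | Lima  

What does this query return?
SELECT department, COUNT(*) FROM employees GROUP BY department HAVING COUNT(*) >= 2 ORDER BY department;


Groups with count >= 2:
  Design: 2 -> PASS
  Engineering: 4 -> PASS
  HR: 2 -> PASS
  Sales: 2 -> PASS
  Legal: 1 -> filtered out
  Research: 1 -> filtered out


4 groups:
Design, 2
Engineering, 4
HR, 2
Sales, 2


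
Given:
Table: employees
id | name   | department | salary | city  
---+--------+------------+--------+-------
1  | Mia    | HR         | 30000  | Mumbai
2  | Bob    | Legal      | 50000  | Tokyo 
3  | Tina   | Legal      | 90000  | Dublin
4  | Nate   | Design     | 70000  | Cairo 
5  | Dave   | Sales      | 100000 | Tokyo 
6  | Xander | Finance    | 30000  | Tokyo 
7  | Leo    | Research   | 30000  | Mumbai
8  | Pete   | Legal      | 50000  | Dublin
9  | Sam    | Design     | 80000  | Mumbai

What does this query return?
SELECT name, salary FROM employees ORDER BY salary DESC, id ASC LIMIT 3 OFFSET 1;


Sort by salary DESC (id ASC tiebreak), then skip 1 and take 3
Rows 2 through 4

3 rows:
Tina, 90000
Sam, 80000
Nate, 70000


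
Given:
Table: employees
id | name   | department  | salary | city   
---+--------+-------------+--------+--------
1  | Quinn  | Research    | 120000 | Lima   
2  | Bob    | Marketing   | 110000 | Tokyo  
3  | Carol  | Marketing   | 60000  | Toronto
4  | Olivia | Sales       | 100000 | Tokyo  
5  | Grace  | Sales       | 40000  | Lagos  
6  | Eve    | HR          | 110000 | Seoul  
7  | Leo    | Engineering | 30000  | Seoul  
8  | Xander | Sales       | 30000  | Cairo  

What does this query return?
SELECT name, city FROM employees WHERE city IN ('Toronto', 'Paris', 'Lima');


Filtering: city IN ('Toronto', 'Paris', 'Lima')
Matching: 2 rows

2 rows:
Quinn, Lima
Carol, Toronto


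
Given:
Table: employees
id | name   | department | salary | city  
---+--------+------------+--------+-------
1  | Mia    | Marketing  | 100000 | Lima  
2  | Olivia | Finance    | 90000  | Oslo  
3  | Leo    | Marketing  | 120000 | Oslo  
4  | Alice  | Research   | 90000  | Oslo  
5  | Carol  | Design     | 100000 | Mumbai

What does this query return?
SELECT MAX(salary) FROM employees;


Salaries: 100000, 90000, 120000, 90000, 100000
MAX = 120000

120000


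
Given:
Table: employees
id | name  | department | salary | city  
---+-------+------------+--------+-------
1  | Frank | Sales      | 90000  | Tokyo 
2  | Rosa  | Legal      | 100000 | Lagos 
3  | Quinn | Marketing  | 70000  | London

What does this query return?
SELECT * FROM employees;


SELECT * returns all 3 rows with all columns

3 rows:
1, Frank, Sales, 90000, Tokyo
2, Rosa, Legal, 100000, Lagos
3, Quinn, Marketing, 70000, London


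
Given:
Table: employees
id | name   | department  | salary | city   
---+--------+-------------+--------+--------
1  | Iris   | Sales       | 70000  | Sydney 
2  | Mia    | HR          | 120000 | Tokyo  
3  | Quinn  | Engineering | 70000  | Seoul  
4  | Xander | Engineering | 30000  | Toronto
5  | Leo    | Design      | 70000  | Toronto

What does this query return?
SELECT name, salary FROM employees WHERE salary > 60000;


Filtering: salary > 60000
Matching: 4 rows

4 rows:
Iris, 70000
Mia, 120000
Quinn, 70000
Leo, 70000


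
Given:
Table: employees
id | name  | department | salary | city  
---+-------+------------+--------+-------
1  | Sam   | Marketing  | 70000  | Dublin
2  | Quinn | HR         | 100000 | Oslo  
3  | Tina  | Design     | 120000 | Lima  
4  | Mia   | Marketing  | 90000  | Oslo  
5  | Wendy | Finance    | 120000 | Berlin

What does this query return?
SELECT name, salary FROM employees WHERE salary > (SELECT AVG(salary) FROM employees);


Subquery: AVG(salary) = 100000.0
Filtering: salary > 100000.0
  Tina (120000) -> MATCH
  Wendy (120000) -> MATCH


2 rows:
Tina, 120000
Wendy, 120000


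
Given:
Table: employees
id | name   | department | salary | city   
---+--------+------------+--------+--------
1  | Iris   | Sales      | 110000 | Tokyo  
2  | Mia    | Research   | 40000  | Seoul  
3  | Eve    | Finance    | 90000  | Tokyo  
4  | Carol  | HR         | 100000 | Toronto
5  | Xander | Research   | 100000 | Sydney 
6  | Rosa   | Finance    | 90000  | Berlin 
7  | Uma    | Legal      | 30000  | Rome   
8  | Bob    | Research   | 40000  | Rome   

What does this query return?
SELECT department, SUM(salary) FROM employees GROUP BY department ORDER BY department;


Summing salary within each department:
  Finance: 90000 + 90000 = 180000
  HR: 100000 = 100000
  Legal: 30000 = 30000
  Research: 40000 + 100000 + 40000 = 180000
  Sales: 110000 = 110000


5 groups:
Finance, 180000
HR, 100000
Legal, 30000
Research, 180000
Sales, 110000


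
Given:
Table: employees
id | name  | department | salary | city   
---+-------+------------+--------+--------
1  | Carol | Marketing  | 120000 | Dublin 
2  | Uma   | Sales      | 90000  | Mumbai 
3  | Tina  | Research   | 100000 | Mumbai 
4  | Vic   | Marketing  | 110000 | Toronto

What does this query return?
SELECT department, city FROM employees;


Projecting columns: department, city

4 rows:
Marketing, Dublin
Sales, Mumbai
Research, Mumbai
Marketing, Toronto


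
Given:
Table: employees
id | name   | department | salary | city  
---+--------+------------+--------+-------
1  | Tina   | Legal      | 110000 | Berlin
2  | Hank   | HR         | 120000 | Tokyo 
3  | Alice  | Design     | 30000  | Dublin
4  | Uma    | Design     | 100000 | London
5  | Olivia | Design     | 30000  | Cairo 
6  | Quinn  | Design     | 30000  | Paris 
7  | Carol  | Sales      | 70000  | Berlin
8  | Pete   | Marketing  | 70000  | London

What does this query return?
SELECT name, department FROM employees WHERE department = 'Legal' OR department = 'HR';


Filtering: department = 'Legal' OR 'HR'
Matching: 2 rows

2 rows:
Tina, Legal
Hank, HR


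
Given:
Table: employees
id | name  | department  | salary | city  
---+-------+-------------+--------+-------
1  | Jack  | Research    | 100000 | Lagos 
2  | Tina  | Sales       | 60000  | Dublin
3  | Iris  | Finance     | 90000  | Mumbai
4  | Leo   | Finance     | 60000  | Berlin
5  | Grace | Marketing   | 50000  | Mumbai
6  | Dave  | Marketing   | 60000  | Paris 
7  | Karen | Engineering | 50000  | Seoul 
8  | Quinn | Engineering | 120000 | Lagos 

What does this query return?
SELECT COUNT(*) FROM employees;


COUNT(*) counts all rows

8


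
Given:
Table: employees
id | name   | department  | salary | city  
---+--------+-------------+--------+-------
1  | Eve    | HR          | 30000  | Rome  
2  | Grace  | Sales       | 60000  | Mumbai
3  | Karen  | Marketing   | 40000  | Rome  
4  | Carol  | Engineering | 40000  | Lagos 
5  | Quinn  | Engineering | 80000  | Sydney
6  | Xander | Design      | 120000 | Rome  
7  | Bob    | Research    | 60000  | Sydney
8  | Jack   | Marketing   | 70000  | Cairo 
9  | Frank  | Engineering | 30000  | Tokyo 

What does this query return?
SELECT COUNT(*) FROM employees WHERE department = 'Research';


Counting rows where department = 'Research'
  Bob -> MATCH


1


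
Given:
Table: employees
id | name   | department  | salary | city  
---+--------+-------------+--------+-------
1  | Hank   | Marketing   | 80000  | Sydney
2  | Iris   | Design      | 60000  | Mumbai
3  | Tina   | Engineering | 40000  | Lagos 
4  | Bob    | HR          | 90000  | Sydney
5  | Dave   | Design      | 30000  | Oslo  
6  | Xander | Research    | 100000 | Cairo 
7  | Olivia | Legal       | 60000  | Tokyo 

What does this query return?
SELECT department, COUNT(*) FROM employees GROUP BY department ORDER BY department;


Assigning each row to its department group:
  Hank -> Marketing
  Iris -> Design
  Tina -> Engineering
  Bob -> HR
  Dave -> Design
  Xander -> Research
  Olivia -> Legal


6 groups:
Design, 2
Engineering, 1
HR, 1
Legal, 1
Marketing, 1
Research, 1


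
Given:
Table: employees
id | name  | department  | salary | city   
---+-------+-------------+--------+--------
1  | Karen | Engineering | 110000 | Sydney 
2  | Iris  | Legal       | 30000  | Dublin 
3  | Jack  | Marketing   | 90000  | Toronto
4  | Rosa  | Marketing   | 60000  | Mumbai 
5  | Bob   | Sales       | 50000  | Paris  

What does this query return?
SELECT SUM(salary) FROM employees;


SUM(salary) = 110000 + 30000 + 90000 + 60000 + 50000 = 340000

340000
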